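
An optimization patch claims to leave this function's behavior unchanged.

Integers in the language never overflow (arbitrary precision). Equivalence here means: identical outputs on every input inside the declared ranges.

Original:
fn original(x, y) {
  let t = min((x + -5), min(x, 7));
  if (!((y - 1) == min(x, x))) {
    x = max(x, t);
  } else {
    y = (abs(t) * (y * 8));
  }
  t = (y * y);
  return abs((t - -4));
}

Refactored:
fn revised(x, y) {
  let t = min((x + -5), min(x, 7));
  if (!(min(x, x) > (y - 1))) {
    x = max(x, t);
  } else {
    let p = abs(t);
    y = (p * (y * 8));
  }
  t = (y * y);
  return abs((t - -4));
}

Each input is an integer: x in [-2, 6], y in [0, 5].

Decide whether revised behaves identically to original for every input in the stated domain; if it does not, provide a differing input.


The rewrite breaks on x=0, y=1, where the results are 1604 and 5.
original: t = -5; (!((y - 1) == min(x, x))) -> false; y = 40; t = 1600; return 1604
revised: t = -5; (!(min(x, x) > (y - 1))) -> true; x = 0; t = 1; return 5
verdict: not equivalent; witness: x=0, y=1


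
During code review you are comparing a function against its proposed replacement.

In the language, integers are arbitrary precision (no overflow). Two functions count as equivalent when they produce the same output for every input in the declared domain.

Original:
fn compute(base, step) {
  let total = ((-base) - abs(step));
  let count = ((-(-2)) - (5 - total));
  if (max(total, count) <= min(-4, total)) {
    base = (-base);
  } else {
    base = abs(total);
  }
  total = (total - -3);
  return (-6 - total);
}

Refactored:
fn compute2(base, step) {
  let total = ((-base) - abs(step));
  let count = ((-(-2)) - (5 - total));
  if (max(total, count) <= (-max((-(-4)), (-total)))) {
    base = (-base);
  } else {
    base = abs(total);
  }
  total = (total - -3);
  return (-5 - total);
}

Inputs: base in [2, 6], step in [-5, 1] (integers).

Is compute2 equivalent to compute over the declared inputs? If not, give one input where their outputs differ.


Consider the input base=2, step=-5.
compute: total = -7; count = -10; (max(total, count) <= min(-4, total)) -> true; base = -2; total = -4; return -2
compute2: total = -7; count = -10; (max(total, count) <= (-max((-(-4)), (-total)))) -> true; base = -2; total = -4; return -1
-2 != -1, so the rewrite changes behavior.
verdict: not equivalent; witness: base=2, step=-5


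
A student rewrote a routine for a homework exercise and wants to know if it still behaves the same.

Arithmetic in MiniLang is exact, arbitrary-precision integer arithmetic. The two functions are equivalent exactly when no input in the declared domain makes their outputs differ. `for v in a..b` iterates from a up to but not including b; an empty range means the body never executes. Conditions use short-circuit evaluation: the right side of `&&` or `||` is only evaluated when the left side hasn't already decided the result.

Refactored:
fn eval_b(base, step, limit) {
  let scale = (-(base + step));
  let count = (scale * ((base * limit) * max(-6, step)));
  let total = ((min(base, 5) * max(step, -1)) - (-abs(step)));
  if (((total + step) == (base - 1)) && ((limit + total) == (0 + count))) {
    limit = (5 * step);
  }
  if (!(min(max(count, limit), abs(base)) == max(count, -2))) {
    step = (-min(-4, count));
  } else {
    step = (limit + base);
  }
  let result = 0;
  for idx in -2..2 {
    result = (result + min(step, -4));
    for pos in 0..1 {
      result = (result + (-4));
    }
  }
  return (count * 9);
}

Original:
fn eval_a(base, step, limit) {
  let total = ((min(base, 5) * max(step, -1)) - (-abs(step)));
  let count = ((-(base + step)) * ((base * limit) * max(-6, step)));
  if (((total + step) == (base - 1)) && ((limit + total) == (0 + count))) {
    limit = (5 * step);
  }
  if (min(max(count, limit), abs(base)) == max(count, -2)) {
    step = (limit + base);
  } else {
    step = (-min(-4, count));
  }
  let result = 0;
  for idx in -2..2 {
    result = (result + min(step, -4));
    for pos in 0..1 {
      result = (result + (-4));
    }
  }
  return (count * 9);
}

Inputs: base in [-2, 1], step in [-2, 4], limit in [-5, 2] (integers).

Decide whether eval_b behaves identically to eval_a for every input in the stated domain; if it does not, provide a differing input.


The two versions differ — the changes include boolean connective usage differs, and local variable names differ, and statement counts differ.
One worked example (base=1, step=-2, limit=2) — eval_a: total := 1 | count := -4 | (((total + step) == (base - 1)) && ((limit + total) == (0 + count))): false | (min(max(count, limit), abs(base)) == max(count, -2)): false | step := 4 | result := 0 | iter idx=-2: | result := -4 | iter pos=0: | result := -8 | iter idx=-1: | result := -12 | iter pos=0: | result := -16 | iter idx=0: | result := -20 | iter pos=0: | result := -24 | iter idx=1: | result := -28 | iter pos=0: | result := -32 | result -36; eval_b: scale := 1 | count := -4 | total := 1 | (((total + step) == (base - 1)) && ((limit + total) == (0 + count))): false | (!(min(max(count, limit), abs(base)) == max(count, -2))): true | step := 4 | result := 0 | iter idx=-2: | result := -4 | iter pos=0: | result := -8 | iter idx=-1: | result := -12 | iter pos=0: | result := -16 | iter idx=0: | result := -20 | iter pos=0: | result := -24 | iter idx=1: | result := -28 | iter pos=0: | result := -32 | result -36; agreement on -36.
Across all 224 domain points the two functions coincide.
verdict: equivalent


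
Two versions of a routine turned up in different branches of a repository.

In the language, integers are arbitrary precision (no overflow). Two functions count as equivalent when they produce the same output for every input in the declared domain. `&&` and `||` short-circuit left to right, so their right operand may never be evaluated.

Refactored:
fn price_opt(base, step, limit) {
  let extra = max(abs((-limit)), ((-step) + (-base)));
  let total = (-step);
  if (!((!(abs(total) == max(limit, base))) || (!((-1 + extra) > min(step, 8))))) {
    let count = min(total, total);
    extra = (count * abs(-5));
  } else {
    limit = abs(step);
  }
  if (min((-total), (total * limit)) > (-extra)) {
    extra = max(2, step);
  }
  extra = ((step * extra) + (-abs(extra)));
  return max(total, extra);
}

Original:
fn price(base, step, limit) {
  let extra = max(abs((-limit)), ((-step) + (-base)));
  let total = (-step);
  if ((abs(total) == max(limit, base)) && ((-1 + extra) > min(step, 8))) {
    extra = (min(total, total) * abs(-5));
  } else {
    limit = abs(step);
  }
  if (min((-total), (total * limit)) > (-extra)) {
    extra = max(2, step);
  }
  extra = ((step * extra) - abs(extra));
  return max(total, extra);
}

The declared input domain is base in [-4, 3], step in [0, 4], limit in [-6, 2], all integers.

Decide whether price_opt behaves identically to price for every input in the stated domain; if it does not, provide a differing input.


Reading the diff, among the changes: local variable names differ; arithmetic usage differs; statement counts differ; boolean connective usage differs.
Tracing base=2, step=0, limit=-6: price: extra := 6 | total := 0 | ((abs(total) == max(limit, base)) && ((-1 + extra) > min(step, 8))): false | limit := 0 | (min((-total), (total * limit)) > (-extra)): true | extra := 2 | extra := -2 | result 0 | price_opt: extra := 6 | total := 0 | (!((!(abs(total) == max(limit, base))) || (!((-1 + extra) > min(step, 8))))): false | limit := 0 | (min((-total), (total * limit)) > (-extra)): true | extra := 2 | extra := -2 | result 0 — matching result 0.
Every one of the 360 inputs gives matching results.
verdict: equivalent


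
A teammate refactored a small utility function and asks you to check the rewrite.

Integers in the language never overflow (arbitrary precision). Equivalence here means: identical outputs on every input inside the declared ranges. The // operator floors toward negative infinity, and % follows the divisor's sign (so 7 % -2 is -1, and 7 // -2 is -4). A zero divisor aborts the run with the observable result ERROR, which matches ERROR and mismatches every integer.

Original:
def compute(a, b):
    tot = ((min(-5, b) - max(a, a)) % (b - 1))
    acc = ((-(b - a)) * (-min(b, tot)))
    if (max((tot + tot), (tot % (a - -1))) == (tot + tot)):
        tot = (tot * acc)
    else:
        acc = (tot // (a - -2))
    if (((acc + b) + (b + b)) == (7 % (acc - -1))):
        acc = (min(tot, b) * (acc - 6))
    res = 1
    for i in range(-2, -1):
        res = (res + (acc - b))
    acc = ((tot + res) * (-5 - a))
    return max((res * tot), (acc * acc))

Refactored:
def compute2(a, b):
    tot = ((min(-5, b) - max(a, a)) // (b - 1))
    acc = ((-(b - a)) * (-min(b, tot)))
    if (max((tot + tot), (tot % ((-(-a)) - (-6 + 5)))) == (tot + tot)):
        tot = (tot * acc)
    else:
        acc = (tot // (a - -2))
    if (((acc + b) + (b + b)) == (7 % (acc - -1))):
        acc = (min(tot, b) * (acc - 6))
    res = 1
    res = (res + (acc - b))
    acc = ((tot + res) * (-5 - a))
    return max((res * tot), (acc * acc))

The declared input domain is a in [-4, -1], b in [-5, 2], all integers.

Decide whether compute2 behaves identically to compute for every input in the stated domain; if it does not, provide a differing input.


The rewrite breaks on a=-4, b=-5, where the results are 25 and 121.
compute: tot = -1; acc = 5; (max((tot + tot), (tot % (a - -1))) == (tot + tot)) -> false; acc = 0; (((acc + b) + (b + b)) == (7 % (acc - -1))) -> false; res = 1; [i=-2]; res = 6; acc = -5; return 25
compute2: tot = 0; acc = 5; (max((tot + tot), (tot % ((-(-a)) - (-6 + 5)))) == (tot + tot)) -> true; tot = 0; (((acc + b) + (b + b)) == (7 % (acc - -1))) -> false; res = 1; res = 11; acc = -11; return 121
verdict: not equivalent; witness: a=-4, b=-5


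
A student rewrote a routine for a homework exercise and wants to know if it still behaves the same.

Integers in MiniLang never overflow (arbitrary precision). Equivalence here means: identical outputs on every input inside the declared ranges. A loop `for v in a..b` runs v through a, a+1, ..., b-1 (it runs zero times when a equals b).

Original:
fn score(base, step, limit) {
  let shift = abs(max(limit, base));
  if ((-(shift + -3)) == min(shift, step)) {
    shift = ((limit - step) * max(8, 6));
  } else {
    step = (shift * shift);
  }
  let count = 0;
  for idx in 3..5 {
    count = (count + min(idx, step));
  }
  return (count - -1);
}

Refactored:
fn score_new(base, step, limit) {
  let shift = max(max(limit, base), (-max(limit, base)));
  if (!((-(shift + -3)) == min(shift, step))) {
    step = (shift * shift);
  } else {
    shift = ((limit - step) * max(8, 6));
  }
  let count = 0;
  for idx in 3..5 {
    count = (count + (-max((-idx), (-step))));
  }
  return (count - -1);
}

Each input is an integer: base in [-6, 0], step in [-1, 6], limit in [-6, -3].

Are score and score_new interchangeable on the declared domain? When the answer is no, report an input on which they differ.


Reading the diff, among the changes: boolean connective usage differs; also min/max/abs usage differs.
One worked example (base=-5, step=5, limit=-5) — score: shift becomes 5; next ((-(shift + -3)) == min(shift, step)) evaluates to false; next step becomes 25; next count becomes 0; next at idx=3:; next count becomes 3; next at idx=4:; next count becomes 7; next final value 8; score_new: shift becomes 5; next (!((-(shift + -3)) == min(shift, step))) evaluates to true; next step becomes 25; next count becomes 0; next at idx=3:; next count becomes 3; next at idx=4:; next count becomes 7; next final value 8; agreement on 8.
Sweeping the whole domain (224 inputs) finds no disagreement.
verdict: equivalent


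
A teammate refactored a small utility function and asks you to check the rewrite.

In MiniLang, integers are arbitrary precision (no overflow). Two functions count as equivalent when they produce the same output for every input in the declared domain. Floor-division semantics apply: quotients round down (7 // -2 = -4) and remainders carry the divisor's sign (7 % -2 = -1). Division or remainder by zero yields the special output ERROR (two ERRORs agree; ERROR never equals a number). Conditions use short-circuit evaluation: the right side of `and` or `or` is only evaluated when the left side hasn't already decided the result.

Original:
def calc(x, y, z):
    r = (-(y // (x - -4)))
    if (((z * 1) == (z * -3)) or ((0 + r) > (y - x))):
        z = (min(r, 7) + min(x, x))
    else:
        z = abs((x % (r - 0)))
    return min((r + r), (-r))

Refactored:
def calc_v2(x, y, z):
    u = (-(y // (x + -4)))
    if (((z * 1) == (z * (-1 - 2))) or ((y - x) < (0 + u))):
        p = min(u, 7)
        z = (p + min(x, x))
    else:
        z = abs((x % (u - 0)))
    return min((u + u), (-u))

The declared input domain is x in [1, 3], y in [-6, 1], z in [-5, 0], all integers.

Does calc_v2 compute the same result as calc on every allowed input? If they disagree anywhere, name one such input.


These are not equivalent — on x=1, y=-6, z=-5 the outputs split (-2 vs -4).
calc: r := 2 | (((z * 1) == (z * -3)) or ((0 + r) > (y - x))): true | z := 3 | result -2
calc_v2: u := -2 | (((z * 1) == (z * (-1 - 2))) or ((y - x) < (0 + u))): true | p := -2 | z := -1 | result -4
verdict: not equivalent; witness: x=1, y=-6, z=-5


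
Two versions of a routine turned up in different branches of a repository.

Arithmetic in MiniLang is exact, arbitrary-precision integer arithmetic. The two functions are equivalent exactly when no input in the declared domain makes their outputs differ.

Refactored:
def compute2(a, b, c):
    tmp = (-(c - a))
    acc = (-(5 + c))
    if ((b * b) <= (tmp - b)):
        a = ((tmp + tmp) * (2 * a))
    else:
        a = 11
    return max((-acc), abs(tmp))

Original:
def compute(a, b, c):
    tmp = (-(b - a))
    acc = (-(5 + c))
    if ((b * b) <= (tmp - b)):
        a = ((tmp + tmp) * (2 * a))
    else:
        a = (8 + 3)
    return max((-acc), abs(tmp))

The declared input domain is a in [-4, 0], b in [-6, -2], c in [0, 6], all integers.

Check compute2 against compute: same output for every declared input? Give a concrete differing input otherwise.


At a=0, b=-6, c=0: compute gives 6, compute2 gives 5.
verdict: not equivalent; witness: a=0, b=-6, c=0


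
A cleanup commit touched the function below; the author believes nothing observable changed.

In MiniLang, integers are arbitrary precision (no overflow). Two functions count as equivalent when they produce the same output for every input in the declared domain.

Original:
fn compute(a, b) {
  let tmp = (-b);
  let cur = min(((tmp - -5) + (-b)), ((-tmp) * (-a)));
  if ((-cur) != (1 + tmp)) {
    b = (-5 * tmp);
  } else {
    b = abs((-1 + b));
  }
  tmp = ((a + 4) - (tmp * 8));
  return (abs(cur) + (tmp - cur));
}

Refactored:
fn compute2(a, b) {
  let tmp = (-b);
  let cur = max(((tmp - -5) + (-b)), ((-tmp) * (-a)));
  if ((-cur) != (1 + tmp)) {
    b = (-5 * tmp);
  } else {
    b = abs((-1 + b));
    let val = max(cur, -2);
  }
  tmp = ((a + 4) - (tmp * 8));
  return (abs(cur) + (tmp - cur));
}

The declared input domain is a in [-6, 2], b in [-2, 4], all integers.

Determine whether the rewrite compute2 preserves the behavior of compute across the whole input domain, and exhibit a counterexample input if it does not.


Not equivalent: a=-6, b=-2 separates them (6 vs -18).
compute: tmp becomes 2; next cur becomes -12; next ((-cur) != (1 + tmp)) evaluates to true; next b becomes -10; next tmp becomes -18; next final value 6
compute2: tmp becomes 2; next cur becomes 9; next ((-cur) != (1 + tmp)) evaluates to true; next b becomes -10; next tmp becomes -18; next final value -18
verdict: not equivalent; witness: a=-6, b=-2


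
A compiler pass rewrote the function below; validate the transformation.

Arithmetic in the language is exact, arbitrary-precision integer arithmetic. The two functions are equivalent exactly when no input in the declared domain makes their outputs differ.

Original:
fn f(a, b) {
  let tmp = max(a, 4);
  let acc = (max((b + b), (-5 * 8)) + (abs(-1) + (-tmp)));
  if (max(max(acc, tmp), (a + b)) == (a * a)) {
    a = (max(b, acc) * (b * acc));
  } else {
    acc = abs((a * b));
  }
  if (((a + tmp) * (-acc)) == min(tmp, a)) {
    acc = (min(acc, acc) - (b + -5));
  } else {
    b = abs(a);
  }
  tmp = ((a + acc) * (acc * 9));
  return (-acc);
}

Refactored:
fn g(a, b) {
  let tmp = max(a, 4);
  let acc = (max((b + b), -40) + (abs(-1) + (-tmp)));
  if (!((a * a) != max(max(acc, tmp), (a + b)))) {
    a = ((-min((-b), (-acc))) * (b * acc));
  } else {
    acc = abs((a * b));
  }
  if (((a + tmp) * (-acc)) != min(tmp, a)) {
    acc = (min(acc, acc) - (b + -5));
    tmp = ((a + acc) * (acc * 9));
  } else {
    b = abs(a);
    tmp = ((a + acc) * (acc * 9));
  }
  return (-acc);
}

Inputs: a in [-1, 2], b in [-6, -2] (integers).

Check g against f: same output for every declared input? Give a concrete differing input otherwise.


At a=-1, b=-6: f gives -6, g gives -17.
verdict: not equivalent; witness: a=-1, b=-6


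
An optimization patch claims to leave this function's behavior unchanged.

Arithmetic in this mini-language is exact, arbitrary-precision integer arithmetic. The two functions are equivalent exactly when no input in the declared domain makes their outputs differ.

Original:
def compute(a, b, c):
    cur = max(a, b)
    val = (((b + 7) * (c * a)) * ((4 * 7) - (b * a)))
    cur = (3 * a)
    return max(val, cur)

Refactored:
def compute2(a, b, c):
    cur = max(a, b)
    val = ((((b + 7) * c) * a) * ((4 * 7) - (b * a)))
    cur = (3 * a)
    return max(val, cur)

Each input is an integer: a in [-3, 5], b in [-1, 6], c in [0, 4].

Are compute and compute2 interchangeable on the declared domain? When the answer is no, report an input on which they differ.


Side by side, the visible changes include: same computation, different form.
As a probe, take a=-1, b=1, c=2: compute runs cur=1, then val=-464, then cur=-3, then returns -3; compute2 runs cur=1, then val=-464, then cur=-3, then returns -3; both end at -3.
Sweeping the whole domain (360 inputs) finds no disagreement.
verdict: equivalent


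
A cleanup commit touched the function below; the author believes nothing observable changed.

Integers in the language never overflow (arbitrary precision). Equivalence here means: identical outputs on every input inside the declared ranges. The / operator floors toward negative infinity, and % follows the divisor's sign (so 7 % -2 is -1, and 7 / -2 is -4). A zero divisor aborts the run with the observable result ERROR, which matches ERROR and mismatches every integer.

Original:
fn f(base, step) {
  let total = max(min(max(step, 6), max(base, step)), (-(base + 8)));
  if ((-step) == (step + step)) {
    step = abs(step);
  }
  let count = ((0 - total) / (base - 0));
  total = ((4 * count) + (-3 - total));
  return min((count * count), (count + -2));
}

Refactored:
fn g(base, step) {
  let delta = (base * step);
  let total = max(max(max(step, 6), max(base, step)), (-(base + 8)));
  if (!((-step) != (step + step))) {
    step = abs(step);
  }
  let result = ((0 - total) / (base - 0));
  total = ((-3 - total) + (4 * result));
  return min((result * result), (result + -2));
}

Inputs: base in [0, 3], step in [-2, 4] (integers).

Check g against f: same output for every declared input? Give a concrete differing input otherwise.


Evaluate both at base=1, step=-2.
f: total becomes 1; next ((-step) == (step + step)) evaluates to false; next count becomes -1; next total becomes -8; next final value -3
g: delta becomes -2; next total becomes 6; next (!((-step) != (step + step))) evaluates to false; next result becomes -6; next total becomes -33; next final value -8
-3 and -8 differ, so these are not the same function on this domain.
verdict: not equivalent; witness: base=1, step=-2


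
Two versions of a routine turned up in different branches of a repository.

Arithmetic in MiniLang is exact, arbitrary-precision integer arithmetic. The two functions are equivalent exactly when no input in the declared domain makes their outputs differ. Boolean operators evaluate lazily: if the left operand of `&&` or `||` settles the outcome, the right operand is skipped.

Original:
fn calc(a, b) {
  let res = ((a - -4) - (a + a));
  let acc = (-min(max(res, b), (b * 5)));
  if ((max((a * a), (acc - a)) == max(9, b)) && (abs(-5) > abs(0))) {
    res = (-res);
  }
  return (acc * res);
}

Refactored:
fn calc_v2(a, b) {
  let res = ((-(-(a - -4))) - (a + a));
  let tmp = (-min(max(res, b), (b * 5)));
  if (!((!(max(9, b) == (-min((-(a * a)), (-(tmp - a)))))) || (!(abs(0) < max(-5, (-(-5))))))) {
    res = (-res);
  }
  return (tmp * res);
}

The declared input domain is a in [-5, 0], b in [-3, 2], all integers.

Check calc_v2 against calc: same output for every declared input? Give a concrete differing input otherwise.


This is a faithful refactor — min/max/abs usage differs, boolean connective usage differs, local variable names differ, comparison usage differs, constant usage differs, but the computed results match everywhere.
One worked example (a=-1, b=-3) — calc: res = 5; acc = 15; ((max((a * a), (acc - a)) == max(9, b)) && (abs(-5) > abs(0))) -> false; return 75; calc_v2: res = 5; tmp = 15; (!((!(max(9, b) == (-min((-(a * a)), (-(tmp - a)))))) || (!(abs(0) < max(-5, (-(-5))))))) -> false; return 75; agreement on 75.
An exhaustive pass over the 36 declared inputs shows identical outputs.
verdict: equivalent


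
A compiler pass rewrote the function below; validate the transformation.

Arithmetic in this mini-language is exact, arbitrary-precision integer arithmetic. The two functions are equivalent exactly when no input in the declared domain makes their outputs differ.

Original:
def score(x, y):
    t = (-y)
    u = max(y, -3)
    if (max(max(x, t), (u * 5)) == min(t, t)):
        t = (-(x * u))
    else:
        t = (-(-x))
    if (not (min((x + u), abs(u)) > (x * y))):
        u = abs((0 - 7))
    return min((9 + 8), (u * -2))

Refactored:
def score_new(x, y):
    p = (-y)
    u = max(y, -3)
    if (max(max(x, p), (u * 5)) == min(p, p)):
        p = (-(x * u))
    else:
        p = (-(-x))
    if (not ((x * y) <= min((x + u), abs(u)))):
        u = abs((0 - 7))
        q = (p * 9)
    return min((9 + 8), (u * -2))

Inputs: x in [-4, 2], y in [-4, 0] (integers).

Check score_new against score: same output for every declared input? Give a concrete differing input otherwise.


Not equivalent: x=0, y=0 separates them (-14 vs 0).
score: t = 0; u = 0; (max(max(x, t), (u * 5)) == min(t, t)) -> true; t = 0; (not (min((x + u), abs(u)) > (x * y))) -> true; u = 7; return -14
score_new: p = 0; u = 0; (max(max(x, p), (u * 5)) == min(p, p)) -> true; p = 0; (not ((x * y) <= min((x + u), abs(u)))) -> false; return 0
verdict: not equivalent; witness: x=0, y=0


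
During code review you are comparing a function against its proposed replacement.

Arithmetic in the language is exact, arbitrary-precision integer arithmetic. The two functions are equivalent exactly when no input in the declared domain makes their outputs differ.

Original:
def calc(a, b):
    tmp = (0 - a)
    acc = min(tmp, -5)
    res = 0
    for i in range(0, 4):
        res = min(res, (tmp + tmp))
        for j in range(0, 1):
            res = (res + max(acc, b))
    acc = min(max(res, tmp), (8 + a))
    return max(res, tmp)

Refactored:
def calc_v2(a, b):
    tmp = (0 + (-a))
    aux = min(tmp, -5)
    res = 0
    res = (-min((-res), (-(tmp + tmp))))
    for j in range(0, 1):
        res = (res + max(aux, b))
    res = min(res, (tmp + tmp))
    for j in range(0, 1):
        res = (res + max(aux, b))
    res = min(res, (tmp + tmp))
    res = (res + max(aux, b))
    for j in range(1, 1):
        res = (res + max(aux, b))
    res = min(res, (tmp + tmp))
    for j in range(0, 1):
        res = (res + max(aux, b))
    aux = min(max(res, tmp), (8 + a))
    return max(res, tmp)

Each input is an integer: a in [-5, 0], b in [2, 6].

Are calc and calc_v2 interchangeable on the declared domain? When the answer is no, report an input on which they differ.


Try a=-5, b=2.
calc: tmp := 5 | acc := -5 | res := 0 | iter i=0: | res := 0 | iter j=0: | res := 2 | iter i=1: | res := 2 | iter j=0: | res := 4 | iter i=2: | res := 4 | iter j=0: | res := 6 | iter i=3: | res := 6 | iter j=0: | res := 8 | acc := 3 | result 8
calc_v2: tmp := 5 | aux := -5 | res := 0 | res := 10 | iter j=0: | res := 12 | res := 10 | iter j=0: | res := 12 | res := 10 | res := 12 | loop over j: empty range | res := 10 | iter j=0: | res := 12 | aux := 3 | result 12
8 vs 12 — the two versions disagree here.
verdict: not equivalent; witness: a=-5, b=2


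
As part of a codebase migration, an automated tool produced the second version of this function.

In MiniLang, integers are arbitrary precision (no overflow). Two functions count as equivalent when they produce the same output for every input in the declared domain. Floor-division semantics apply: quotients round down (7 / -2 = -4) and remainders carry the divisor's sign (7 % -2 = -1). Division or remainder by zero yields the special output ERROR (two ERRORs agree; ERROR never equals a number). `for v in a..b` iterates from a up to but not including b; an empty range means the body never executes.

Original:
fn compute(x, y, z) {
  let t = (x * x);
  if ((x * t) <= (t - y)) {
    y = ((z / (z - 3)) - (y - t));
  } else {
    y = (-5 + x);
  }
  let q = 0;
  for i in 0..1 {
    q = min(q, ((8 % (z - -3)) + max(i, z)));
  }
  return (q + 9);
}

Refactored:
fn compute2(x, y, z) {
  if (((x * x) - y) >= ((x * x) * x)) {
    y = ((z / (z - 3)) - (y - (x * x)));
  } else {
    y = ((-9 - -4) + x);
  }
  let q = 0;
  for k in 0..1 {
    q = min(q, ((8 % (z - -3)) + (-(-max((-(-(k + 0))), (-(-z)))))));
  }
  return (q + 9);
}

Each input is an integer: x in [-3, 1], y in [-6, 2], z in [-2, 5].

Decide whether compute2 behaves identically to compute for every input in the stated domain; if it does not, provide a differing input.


Side by side, the visible changes include: comparison usage differs, arithmetic usage differs, statement counts differ, constant usage differs, local variable names differ.
Spot check at x=1, y=-1, z=2 — compute: t=1, then ((x * t) <= (t - y)) is true, then y=0, then q=0, then (i=0), then q=0, then returns 9. compute2: (((x * x) - y) >= ((x * x) * x)) is true, then y=0, then q=0, then (k=0), then q=0, then returns 9. Both give 9.
Sweeping the whole domain (360 inputs) finds no disagreement.
verdict: equivalent


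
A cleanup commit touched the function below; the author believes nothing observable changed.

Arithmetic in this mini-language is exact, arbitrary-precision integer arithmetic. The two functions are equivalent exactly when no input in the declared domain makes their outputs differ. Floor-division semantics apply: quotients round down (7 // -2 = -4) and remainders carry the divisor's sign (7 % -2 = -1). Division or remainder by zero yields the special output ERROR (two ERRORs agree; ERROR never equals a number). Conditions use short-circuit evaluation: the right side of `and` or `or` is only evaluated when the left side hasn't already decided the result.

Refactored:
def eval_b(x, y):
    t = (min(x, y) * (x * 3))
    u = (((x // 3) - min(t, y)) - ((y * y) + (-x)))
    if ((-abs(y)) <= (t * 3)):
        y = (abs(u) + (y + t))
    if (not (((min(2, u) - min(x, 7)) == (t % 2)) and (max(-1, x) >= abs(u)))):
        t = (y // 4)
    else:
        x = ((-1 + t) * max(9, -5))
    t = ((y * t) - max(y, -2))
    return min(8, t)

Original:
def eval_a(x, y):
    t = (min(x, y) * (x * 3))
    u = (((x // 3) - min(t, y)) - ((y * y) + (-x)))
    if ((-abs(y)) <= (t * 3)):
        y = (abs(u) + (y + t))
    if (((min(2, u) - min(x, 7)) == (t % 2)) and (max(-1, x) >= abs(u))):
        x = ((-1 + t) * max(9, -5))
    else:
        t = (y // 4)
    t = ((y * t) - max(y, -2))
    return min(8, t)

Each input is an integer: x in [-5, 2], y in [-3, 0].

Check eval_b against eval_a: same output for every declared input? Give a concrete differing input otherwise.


Reading the diff, among the changes: boolean connective usage differs.
Tracing x=-1, y=-3: eval_a: t = 9; u = -8; ((-abs(y)) <= (t * 3)) -> true; y = 14; (((min(2, u) - min(x, 7)) == (t % 2)) and (max(-1, x) >= abs(u))) -> false; t = 3; t = 28; return 8 | eval_b: t = 9; u = -8; ((-abs(y)) <= (t * 3)) -> true; y = 14; (not (((min(2, u) - min(x, 7)) == (t % 2)) and (max(-1, x) >= abs(u)))) -> true; t = 3; t = 28; return 8 — matching result 8.
Across all 32 domain points the two functions coincide.
verdict: equivalent


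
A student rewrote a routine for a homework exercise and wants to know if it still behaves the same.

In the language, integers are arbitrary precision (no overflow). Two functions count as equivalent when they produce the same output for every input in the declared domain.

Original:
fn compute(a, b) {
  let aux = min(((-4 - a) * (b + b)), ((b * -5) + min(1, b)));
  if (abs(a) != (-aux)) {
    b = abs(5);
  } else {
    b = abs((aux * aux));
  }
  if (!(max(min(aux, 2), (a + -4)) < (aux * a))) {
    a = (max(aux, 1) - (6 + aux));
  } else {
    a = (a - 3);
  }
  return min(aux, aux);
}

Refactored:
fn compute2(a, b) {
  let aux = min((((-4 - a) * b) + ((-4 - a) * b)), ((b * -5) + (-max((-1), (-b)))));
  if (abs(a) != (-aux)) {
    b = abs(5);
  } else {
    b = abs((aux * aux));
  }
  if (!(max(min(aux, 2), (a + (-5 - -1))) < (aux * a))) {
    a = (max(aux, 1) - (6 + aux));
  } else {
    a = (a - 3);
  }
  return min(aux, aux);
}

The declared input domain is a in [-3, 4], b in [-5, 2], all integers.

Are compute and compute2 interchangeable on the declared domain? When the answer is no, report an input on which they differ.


Equivalent — the differences include arithmetic usage differs, constant usage differs, min/max/abs usage differs, yet no declared input distinguishes the two.
Tracing a=1, b=0: compute: aux=0, then (abs(a) != (-aux)) is true, then b=5, then (!(max(min(aux, 2), (a + -4)) < (aux * a))) is true, then a=-5, then returns 0 | compute2: aux=0, then (abs(a) != (-aux)) is true, then b=5, then (!(max(min(aux, 2), (a + (-5 - -1))) < (aux * a))) is true, then a=-5, then returns 0 — matching result 0.
Across all 64 domain points the two functions coincide.
verdict: equivalent


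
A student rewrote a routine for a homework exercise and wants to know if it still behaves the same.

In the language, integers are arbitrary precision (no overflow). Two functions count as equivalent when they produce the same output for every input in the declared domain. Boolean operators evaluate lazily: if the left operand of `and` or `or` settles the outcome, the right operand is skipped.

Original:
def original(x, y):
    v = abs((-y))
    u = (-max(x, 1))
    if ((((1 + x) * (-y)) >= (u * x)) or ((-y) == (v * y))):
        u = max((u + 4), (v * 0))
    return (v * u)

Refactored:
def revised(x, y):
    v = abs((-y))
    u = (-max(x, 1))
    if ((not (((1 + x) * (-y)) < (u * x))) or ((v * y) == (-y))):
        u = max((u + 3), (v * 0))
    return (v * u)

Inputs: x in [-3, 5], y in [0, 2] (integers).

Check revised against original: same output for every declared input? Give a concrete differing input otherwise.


Not equivalent: x=-3, y=2 separates them (6 vs 4).
original: v = 2; u = -1; ((((1 + x) * (-y)) >= (u * x)) or ((-y) == (v * y))) -> true; u = 3; return 6
revised: v = 2; u = -1; ((not (((1 + x) * (-y)) < (u * x))) or ((v * y) == (-y))) -> true; u = 2; return 4
verdict: not equivalent; witness: x=-3, y=2


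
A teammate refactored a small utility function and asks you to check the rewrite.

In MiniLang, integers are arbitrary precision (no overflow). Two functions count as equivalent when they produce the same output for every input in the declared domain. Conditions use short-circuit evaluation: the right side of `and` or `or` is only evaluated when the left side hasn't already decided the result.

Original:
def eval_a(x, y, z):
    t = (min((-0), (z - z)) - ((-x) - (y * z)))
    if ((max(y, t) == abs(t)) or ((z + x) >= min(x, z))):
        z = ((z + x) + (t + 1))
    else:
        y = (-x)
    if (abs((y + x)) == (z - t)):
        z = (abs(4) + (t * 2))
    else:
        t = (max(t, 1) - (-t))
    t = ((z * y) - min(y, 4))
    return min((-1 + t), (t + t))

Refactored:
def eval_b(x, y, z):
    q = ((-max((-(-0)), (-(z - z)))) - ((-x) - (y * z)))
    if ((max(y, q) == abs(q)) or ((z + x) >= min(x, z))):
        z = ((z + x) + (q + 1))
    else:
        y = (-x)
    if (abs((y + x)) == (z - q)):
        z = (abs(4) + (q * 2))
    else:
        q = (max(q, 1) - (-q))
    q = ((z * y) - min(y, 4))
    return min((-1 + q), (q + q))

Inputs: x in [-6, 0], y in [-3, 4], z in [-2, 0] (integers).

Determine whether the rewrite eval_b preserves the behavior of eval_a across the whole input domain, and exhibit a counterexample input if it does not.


Equivalent — the differences include local variable names differ; and min/max/abs usage differs, yet no declared input distinguishes the two.
Tracing x=-6, y=1, z=-2: eval_a: t=-8, then ((max(y, t) == abs(t)) or ((z + x) >= min(x, z))) is false, then y=6, then (abs((y + x)) == (z - t)) is false, then t=-7, then t=-16, then returns -32 | eval_b: q=-8, then ((max(y, q) == abs(q)) or ((z + x) >= min(x, z))) is false, then y=6, then (abs((y + x)) == (z - q)) is false, then q=-7, then q=-16, then returns -32 — matching result -32.
Every one of the 168 inputs gives matching results.
verdict: equivalent


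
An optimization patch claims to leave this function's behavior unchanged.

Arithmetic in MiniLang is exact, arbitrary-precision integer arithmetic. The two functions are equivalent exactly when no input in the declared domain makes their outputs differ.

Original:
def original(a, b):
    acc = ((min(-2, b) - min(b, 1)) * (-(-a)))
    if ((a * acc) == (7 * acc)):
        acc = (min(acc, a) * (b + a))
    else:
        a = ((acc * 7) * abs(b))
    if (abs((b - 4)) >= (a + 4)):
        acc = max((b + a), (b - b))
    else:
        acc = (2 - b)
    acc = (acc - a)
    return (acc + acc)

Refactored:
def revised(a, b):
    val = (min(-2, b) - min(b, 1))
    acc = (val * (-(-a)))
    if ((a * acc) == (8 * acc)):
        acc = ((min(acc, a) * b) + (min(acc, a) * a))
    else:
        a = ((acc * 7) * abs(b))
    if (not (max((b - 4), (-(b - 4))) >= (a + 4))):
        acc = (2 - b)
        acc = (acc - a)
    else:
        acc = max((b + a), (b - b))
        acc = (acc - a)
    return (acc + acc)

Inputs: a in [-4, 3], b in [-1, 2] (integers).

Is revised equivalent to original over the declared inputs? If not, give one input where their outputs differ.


Equivalent. The edit looks behavioral (`7` became `8`), but over these ranges it never changes the outcome.
An exhaustive pass over the 32 declared inputs shows identical outputs.
Spot check at a=-2, b=0 — original: acc := 4 | ((a * acc) == (7 * acc)): false | a := 0 | (abs((b - 4)) >= (a + 4)): true | acc := 0 | acc := 0 | result 0. revised: val := -2 | acc := 4 | ((a * acc) == (8 * acc)): false | a := 0 | (not (max((b - 4), (-(b - 4))) >= (a + 4))): false | acc := 0 | acc := 0 | result 0. Both give 0.
verdict: equivalent


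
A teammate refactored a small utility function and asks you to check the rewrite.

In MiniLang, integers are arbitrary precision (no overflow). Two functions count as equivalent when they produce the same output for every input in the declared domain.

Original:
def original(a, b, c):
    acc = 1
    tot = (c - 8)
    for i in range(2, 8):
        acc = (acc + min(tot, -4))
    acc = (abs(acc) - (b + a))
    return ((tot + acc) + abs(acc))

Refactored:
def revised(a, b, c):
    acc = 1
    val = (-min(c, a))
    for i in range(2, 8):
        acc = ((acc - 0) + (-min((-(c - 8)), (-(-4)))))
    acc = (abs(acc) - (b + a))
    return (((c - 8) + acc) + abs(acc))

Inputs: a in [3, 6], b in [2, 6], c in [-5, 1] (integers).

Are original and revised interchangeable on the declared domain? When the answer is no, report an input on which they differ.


At a=3, b=2, c=-5: original gives 131, revised gives 23.
verdict: not equivalent; witness: a=3, b=2, c=-5


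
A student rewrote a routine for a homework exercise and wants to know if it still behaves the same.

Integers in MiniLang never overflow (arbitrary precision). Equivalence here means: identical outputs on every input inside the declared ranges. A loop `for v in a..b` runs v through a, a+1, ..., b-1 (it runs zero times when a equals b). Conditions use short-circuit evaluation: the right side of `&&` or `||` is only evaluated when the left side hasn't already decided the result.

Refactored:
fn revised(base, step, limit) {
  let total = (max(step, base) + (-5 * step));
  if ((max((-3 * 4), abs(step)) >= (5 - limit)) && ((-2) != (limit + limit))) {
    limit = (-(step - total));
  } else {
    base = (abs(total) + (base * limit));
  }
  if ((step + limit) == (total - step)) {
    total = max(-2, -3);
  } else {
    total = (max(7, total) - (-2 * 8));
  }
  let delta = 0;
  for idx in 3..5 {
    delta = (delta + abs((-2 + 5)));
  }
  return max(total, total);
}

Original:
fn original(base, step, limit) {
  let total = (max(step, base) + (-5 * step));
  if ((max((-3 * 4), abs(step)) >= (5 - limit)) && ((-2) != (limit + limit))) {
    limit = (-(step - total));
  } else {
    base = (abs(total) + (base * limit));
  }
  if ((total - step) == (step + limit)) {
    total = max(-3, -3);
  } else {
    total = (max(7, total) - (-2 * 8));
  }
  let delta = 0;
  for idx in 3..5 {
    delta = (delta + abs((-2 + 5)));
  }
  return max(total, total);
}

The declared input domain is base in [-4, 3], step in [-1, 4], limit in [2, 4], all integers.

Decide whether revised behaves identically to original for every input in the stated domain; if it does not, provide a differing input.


The rewrite breaks on base=2, step=0, limit=2, where the results are -3 and -2.
original: total = 2; ((max((-3 * 4), abs(step)) >= (5 - limit)) && ((-2) != (limit + limit))) -> false; base = 6; ((total - step) == (step + limit)) -> true; total = -3; delta = 0; [idx=3]; delta = 3; [idx=4]; delta = 6; return -3
revised: total = 2; ((max((-3 * 4), abs(step)) >= (5 - limit)) && ((-2) != (limit + limit))) -> false; base = 6; ((step + limit) == (total - step)) -> true; total = -2; delta = 0; [idx=3]; delta = 3; [idx=4]; delta = 6; return -2
verdict: not equivalent; witness: base=2, step=0, limit=2


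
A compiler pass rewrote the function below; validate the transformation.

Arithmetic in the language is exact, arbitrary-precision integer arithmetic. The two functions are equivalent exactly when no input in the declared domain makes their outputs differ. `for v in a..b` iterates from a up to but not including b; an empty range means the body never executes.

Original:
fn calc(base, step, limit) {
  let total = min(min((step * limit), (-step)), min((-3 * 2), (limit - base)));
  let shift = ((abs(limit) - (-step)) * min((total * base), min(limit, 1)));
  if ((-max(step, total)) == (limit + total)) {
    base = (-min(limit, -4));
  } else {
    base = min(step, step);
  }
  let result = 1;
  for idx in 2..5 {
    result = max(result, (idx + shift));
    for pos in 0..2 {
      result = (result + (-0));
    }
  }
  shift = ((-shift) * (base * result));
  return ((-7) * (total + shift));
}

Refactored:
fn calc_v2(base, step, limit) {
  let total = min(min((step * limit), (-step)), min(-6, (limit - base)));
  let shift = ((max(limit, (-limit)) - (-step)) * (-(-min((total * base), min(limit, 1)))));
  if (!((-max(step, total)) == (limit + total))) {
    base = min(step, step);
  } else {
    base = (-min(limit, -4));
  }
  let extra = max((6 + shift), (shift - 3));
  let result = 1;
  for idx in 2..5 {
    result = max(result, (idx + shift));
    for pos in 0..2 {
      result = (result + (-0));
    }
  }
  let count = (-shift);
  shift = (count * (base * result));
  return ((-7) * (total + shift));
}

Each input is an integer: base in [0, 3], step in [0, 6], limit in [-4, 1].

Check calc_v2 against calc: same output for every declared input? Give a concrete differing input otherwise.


Side by side, the visible changes include: min/max/abs usage differs, and arithmetic usage differs, and local variable names differ, and statement counts differ, and boolean connective usage differs, and constant usage differs.
As a probe, take base=2, step=5, limit=-2: calc runs total becomes -10; next shift becomes -140; next ((-max(step, total)) == (limit + total)) evaluates to false; next base becomes 5; next result becomes 1; next at idx=2:; next result becomes 1; next at pos=0:; next result becomes 1; next at pos=1:; next result becomes 1; next at idx=3:; next result becomes 1; next at pos=0:; next result becomes 1; next at pos=1:; next result becomes 1; next at idx=4:; next result becomes 1; next at pos=0:; next result becomes 1; next at pos=1:; next result becomes 1; next shift becomes 700; next final value -4830; calc_v2 runs total becomes -10; next shift becomes -140; next (!((-max(step, total)) == (limit + total))) evaluates to true; next base becomes 5; next extra becomes -134; next result becomes 1; next at idx=2:; next result becomes 1; next at pos=0:; next result becomes 1; next at pos=1:; next result becomes 1; next at idx=3:; next result becomes 1; next at pos=0:; next result becomes 1; next at pos=1:; next result becomes 1; next at idx=4:; next result becomes 1; next at pos=0:; next result becomes 1; next at pos=1:; next result becomes 1; next count becomes 140; next shift becomes 700; next final value -4830; both end at -4830.
An exhaustive pass over the 168 declared inputs shows identical outputs.
verdict: equivalent
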